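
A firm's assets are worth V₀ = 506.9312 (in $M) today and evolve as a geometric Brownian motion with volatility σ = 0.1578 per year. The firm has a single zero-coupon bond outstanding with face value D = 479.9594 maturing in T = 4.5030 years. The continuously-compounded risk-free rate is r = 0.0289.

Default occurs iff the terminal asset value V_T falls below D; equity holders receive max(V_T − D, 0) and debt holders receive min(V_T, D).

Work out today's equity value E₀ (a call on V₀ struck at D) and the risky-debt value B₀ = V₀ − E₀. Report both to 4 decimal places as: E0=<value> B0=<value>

Apply the equity-as-call identities (strike 479.9594, horizon 4.5030 years):
d₁ = [ln(V₀/D) + (r + σ²/2)T] / (σ√T)
   = [ln(506.9312/479.9594) + (0.0289 + 0.5·0.1578²)·4.5030] / (0.1578·√4.5030)
   = [0.054674 + 0.186201] / 0.334856 = 0.719338
d₂ = d₁ − σ√T = 0.719338 − 0.334856 = 0.384482
N(d₁) = 0.764034,  N(d₂) = 0.649690,  e^(−rT) = 0.877975
E₀ = V₀·N(d₁) − D·e^(−rT)·N(d₂)
   = 506.9312·0.764034 − 479.9594·0.877975·0.649690 = 113.538220
B₀ = V₀ − E₀ = 506.9312 − 113.538220 = 393.392980

E0=113.5382 B0=393.3930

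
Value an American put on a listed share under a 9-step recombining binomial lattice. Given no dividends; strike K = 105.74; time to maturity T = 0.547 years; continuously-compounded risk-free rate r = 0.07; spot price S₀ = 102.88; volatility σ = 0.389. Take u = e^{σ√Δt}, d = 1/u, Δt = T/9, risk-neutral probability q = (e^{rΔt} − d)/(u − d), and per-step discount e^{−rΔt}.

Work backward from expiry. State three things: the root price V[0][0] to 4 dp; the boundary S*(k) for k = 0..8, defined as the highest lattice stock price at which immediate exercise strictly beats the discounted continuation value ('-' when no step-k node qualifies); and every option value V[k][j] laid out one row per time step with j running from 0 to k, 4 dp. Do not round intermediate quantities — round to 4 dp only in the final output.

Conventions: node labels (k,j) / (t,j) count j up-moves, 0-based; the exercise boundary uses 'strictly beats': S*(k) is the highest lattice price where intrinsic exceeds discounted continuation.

price = 11.8378
boundary = - - - 77.1584 70.1026 77.1584 70.1026 77.1584 84.9244
tree:
11.8378
16.3785 7.3662
21.9944 10.8630 3.9078
28.5816 15.5488 6.2370 1.5956
35.6374 21.4999 9.6886 2.8143 0.3820
42.0480 28.5816 14.5522 4.8736 0.7645 0.0000
47.8723 35.6374 20.9487 8.2350 1.5301 0.0000 0.0000
53.1641 42.0480 28.5816 13.4411 3.0625 0.0000 0.0000 0.0000
57.9719 47.8723 35.6374 20.8156 6.1295 0.0000 0.0000 0.0000 0.0000
62.3401 53.1641 42.0480 28.5816 12.2679 0.0000 0.0000 0.0000 0.0000 0.0000

params: Δt=0.06078 u=1.10065 d=0.90855 q=0.49824 e^(-rΔt)=0.99575
t_9 payoffs: 62.3401 53.1641 42.0480 28.5816 12.2679 0.0000 0.0000 0.0000 0.0000 0.0000
t_8: node(8,0) S=47.7681 payoff=57.9719 vs cont=57.5230 → 57.9719 [stop]  node(8,1) S=57.8677 payoff=47.8723 vs cont=47.4234 → 47.8723 [stop]  node(8,2) S=70.1026 payoff=35.6374 vs cont=35.1885 → 35.6374 [stop]  node(8,3) S=84.9244 payoff=20.8156 vs cont=20.3667 → 20.8156 [stop]  node(8,4) S=102.8800 payoff=2.8600 vs cont=6.1295 → 6.1295 [wait]  node(8,5) S=124.6319 payoff=0.0000 vs cont=0.0000 → 0.0000 [wait]  node(8,6) S=150.9829 payoff=0.0000 vs cont=0.0000 → 0.0000 [wait]  node(8,7) S=182.9052 payoff=0.0000 vs cont=0.0000 → 0.0000 [wait]  node(8,8) S=221.5768 payoff=0.0000 vs cont=0.0000 → 0.0000 [wait]  ⇒ S*(8)=84.9244
t_7: node(7,0) S=52.5759 payoff=53.1641 vs cont=52.7152 → 53.1641 [stop]  node(7,1) S=63.6920 payoff=42.0480 vs cont=41.5991 → 42.0480 [stop]  node(7,2) S=77.1584 payoff=28.5816 vs cont=28.1326 → 28.5816 [stop]  node(7,3) S=93.4721 payoff=12.2679 vs cont=13.4411 → 13.4411 [wait]  node(7,4) S=113.2349 payoff=0.0000 vs cont=3.0625 → 3.0625 [wait]  node(7,5) S=137.1761 payoff=0.0000 vs cont=0.0000 → 0.0000 [wait]  node(7,6) S=166.1792 payoff=0.0000 vs cont=0.0000 → 0.0000 [wait]  node(7,7) S=201.3145 payoff=0.0000 vs cont=0.0000 → 0.0000 [wait]  ⇒ S*(7)=77.1584
t_6: node(6,0) S=57.8677 payoff=47.8723 vs cont=47.4234 → 47.8723 [stop]  node(6,1) S=70.1026 payoff=35.6374 vs cont=35.1885 → 35.6374 [stop]  node(6,2) S=84.9244 payoff=20.8156 vs cont=20.9487 → 20.9487 [wait]  node(6,3) S=102.8800 payoff=2.8600 vs cont=8.2350 → 8.2350 [wait]  node(6,4) S=124.6319 payoff=0.0000 vs cont=1.5301 → 1.5301 [wait]  node(6,5) S=150.9829 payoff=0.0000 vs cont=0.0000 → 0.0000 [wait]  node(6,6) S=182.9052 payoff=0.0000 vs cont=0.0000 → 0.0000 [wait]  ⇒ S*(6)=70.1026
t_5: node(5,0) S=63.6920 payoff=42.0480 vs cont=41.5991 → 42.0480 [stop]  node(5,1) S=77.1584 payoff=28.5816 vs cont=28.1987 → 28.5816 [stop]  node(5,2) S=93.4721 payoff=12.2679 vs cont=14.5522 → 14.5522 [wait]  node(5,3) S=113.2349 payoff=0.0000 vs cont=4.8736 → 4.8736 [wait]  node(5,4) S=137.1761 payoff=0.0000 vs cont=0.7645 → 0.7645 [wait]  node(5,5) S=166.1792 payoff=0.0000 vs cont=0.0000 → 0.0000 [wait]  ⇒ S*(5)=77.1584
t_4: node(4,0) S=70.1026 payoff=35.6374 vs cont=35.1885 → 35.6374 [stop]  node(4,1) S=84.9244 payoff=20.8156 vs cont=21.4999 → 21.4999 [wait]  node(4,2) S=102.8800 payoff=2.8600 vs cont=9.6886 → 9.6886 [wait]  node(4,3) S=124.6319 payoff=0.0000 vs cont=2.8143 → 2.8143 [wait]  node(4,4) S=150.9829 payoff=0.0000 vs cont=0.3820 → 0.3820 [wait]  ⇒ S*(4)=70.1026
t_3: node(3,0) S=77.1584 payoff=28.5816 vs cont=28.4722 → 28.5816 [stop]  node(3,1) S=93.4721 payoff=12.2679 vs cont=15.5488 → 15.5488 [wait]  node(3,2) S=113.2349 payoff=0.0000 vs cont=6.2370 → 6.2370 [wait]  node(3,3) S=137.1761 payoff=0.0000 vs cont=1.5956 → 1.5956 [wait]  ⇒ S*(3)=77.1584
t_2: node(2,0) S=84.9244 payoff=20.8156 vs cont=21.9944 → 21.9944 [wait]  node(2,1) S=102.8800 payoff=2.8600 vs cont=10.8630 → 10.8630 [wait]  node(2,2) S=124.6319 payoff=0.0000 vs cont=3.9078 → 3.9078 [wait]  ⇒ S*(2)=-
t_1: node(1,0) S=93.4721 payoff=12.2679 vs cont=16.3785 → 16.3785 [wait]  node(1,1) S=113.2349 payoff=0.0000 vs cont=7.3662 → 7.3662 [wait]  ⇒ S*(1)=-
t_0: node(0,0) S=102.8800 payoff=2.8600 vs cont=11.8378 → 11.8378 [wait]  ⇒ S*(0)=-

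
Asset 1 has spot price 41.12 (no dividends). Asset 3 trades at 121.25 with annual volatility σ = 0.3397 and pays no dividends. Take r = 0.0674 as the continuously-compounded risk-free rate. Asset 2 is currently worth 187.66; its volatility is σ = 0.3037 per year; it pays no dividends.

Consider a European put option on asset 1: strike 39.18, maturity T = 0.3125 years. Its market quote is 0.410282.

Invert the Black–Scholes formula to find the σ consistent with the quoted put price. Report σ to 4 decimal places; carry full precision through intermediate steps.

sigma = 0.1546

At σ = 0.1546 the Black–Scholes value reproduces the quote:
σ√T = 0.1546·√0.3125 = 0.086424
d₁ = (ln(S/K) + (r+σ²/2)T) / (σ√T) = (ln(41.12/39.18) + (0.0674+0.1546²/2)·0.3125) / 0.086424 = (0.048328 + 0.024797) / 0.086424 = 0.846122
d₂ = d₁ − σ√T = 0.846122 − 0.086424 = 0.759698
e^{−rT} = 0.979158
N(−d₁) = 0.198742,  N(−d₂) = 0.223718
V = K·e^{−rT}·N(−d₂) − S·N(−d₁) = 8.582568 − 8.172286 = 0.410282 (the quoted price), and the Black–Scholes price is strictly increasing in σ, so σ is unique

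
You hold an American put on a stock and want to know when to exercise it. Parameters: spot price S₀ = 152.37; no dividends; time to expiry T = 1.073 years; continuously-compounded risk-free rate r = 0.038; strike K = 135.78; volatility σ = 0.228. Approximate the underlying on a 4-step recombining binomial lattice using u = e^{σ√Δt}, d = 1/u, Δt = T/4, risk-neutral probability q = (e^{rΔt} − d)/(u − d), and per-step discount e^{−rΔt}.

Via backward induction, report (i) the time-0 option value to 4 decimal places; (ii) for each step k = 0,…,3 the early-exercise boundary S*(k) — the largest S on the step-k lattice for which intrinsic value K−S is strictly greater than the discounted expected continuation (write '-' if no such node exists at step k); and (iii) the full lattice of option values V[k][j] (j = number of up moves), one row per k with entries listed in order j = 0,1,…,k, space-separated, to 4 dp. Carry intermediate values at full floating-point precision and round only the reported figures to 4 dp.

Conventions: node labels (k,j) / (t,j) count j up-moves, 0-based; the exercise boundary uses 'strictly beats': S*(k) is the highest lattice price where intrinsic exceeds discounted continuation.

params: Δt=0.26825 u=1.12534 d=0.88862 q=0.51379 e^(-rΔt)=0.98986
t_4 payoffs: 40.7720 15.4622 0.0000 0.0000 0.0000
t_3: node(3,0) S=106.9166 payoff=28.8634 vs cont=27.4864 → 28.8634 [stop]  node(3,1) S=135.3987 payoff=0.3813 vs cont=7.4416 → 7.4416 [wait]  node(3,2) S=171.4685 payoff=0.0000 vs cont=0.0000 → 0.0000 [wait]  node(3,3) S=217.1471 payoff=0.0000 vs cont=0.0000 → 0.0000 [wait]  ⇒ S*(3)=106.9166
t_2: node(2,0) S=120.3178 payoff=15.4622 vs cont=17.6759 → 17.6759 [wait]  node(2,1) S=152.3700 payoff=0.0000 vs cont=3.5815 → 3.5815 [wait]  node(2,2) S=192.9608 payoff=0.0000 vs cont=0.0000 → 0.0000 [wait]  ⇒ S*(2)=-
t_1: node(1,0) S=135.3987 payoff=0.3813 vs cont=10.3285 → 10.3285 [wait]  node(1,1) S=171.4685 payoff=0.0000 vs cont=1.7237 → 1.7237 [wait]  ⇒ S*(1)=-
t_0: node(0,0) S=152.3700 payoff=0.0000 vs cont=5.8475 → 5.8475 [wait]  ⇒ S*(0)=-

price = 5.8475
boundary = - - - 106.9166
tree:
5.8475
10.3285 1.7237
17.6759 3.5815 0.0000
28.8634 7.4416 0.0000 0.0000
40.7720 15.4622 0.0000 0.0000 0.0000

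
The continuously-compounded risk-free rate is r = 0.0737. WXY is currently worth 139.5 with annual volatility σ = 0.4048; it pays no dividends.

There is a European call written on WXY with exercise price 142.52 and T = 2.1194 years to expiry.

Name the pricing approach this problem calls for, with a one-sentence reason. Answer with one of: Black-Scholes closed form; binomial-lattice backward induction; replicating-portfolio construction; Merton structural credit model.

Key observation: everything needed for the exact continuous-time valuation of the European call on WXY (strike 142.52) is given, and no feature rules the closed form out.

framework: Black-Scholes closed form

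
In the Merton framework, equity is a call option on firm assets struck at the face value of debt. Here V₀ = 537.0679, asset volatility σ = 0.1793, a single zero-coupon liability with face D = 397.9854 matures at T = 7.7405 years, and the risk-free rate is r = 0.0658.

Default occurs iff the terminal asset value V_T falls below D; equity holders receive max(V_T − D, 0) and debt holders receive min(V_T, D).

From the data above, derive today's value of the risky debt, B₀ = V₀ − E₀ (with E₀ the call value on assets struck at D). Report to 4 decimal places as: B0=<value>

Equity is a call on the firm's assets struck at D = 397.9854:
d₁ = [ln(V₀/D) + (r + σ²/2)T] / (σ√T)
   = [ln(537.0679/397.9854) + (0.0658 + 0.5·0.1793²)·7.7405] / (0.1793·√7.7405)
   = [0.299709 + 0.633748] / 0.498844 = 1.871240
d₂ = d₁ − σ√T = 1.871240 − 0.498844 = 1.372396
N(d₁) = 0.969344,  N(d₂) = 0.915030,  e^(−rT) = 0.600901
E₀ = V₀·N(d₁) − D·e^(−rT)·N(d₂)
   = 537.0679·0.969344 − 397.9854·0.600901·0.915030 = 301.774315
B₀ = V₀ − E₀ = 537.0679 − 301.774315 = 235.293585

B0=235.2936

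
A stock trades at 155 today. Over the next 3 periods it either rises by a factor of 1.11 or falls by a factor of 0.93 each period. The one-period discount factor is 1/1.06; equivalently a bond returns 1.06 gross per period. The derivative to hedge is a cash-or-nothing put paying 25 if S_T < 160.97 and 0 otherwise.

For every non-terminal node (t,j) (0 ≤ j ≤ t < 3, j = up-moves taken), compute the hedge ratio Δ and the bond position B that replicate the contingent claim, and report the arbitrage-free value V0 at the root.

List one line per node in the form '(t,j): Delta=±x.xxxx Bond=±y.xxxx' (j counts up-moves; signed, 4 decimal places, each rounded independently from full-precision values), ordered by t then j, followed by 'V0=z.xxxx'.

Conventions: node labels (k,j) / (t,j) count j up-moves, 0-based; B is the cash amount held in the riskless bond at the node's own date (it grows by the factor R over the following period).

(0,0): Delta=-0.3200 Bond=53.5560
(1,0): Delta=-0.6565 Bond=105.2750
(1,1): Delta=-0.2115 Bond=38.1133
(2,0): Delta=0.0000 Bond=23.5849
(2,1): Delta=-0.8680 Bond=145.4403
(2,2): Delta=0.0000 Bond=0.0000
V0=3.9591

Since d<R<u, set p* = (R−d)/(u−d) = 0.7222; price each node as the discounted p*-expectation of its children.
Expiry values: V(3,0)=25.0000, V(3,1)=25.0000, V(3,2)=0.0000, V(3,3)=0.0000
  t=2,j=0: stock 134.0595 → up 148.8060 (V=25.0000), down 124.6753 (V=25.0000). Price 23.5849; hedge Δ=0.0000, bond B=23.5849.
  t=2,j=1: stock 160.0065 → up 177.6072 (V=0.0000), down 148.8060 (V=25.0000). Price 6.5514; hedge Δ=-0.8680, bond B=145.4403.
  t=2,j=2: stock 190.9755 → up 211.9828 (V=0.0000), down 177.6072 (V=0.0000). Price 0.0000; hedge Δ=0.0000, bond B=0.0000.
  t=1,j=0: stock 144.1500 → up 160.0065 (V=6.5514), down 134.0595 (V=23.5849). Price 10.6442; hedge Δ=-0.6565, bond B=105.2750.
  t=1,j=1: stock 172.0500 → up 190.9755 (V=0.0000), down 160.0065 (V=6.5514). Price 1.7168; hedge Δ=-0.2115, bond B=38.1133.
  t=0,j=0: stock 155.0000 → up 172.0500 (V=1.7168), down 144.1500 (V=10.6442). Price 3.9591; hedge Δ=-0.3200, bond B=53.5560.
Verification: the root portfolio costs Δ(0,0)·S0 + B(0,0) = 3.9591, matching V0.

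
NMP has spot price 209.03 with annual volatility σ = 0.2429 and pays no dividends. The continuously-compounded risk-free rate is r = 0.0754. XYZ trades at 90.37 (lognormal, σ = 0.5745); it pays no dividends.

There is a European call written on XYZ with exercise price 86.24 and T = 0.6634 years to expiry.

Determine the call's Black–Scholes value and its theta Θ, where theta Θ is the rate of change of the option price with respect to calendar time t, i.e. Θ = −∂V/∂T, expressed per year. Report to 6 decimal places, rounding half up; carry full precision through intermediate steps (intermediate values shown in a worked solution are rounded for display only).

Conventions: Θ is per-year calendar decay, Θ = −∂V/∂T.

σ√T = 0.5745·√0.6634 = 0.467927
d₁ = (ln(S/K) + (r+σ²/2)T) / (σ√T) = (ln(90.37/86.24) + (0.0754+0.5745²/2)·0.6634) / 0.467927 = (0.046778 + 0.159498) / 0.467927 = 0.440830
d₂ = d₁ − σ√T = 0.440830 − 0.467927 = -0.027096
e^{−rT} = 0.951210
N(d₁) = 0.670332,  N(d₂) = 0.489191
Call price V = S·N(d₁) − K·e^{−rT}·N(d₂) = 60.577912 − 40.129529 = 20.448383
φ(d₁) = (1/√(2π))·e^{−d₁²/2} = 0.362002
Θ = −S·φ(d₁)·σ/(2√T) − r·K·e^{−rT}·N(d₂) = −11.537405 − 3.025767 = -14.563171

price = 20.448383
Θ = -14.563171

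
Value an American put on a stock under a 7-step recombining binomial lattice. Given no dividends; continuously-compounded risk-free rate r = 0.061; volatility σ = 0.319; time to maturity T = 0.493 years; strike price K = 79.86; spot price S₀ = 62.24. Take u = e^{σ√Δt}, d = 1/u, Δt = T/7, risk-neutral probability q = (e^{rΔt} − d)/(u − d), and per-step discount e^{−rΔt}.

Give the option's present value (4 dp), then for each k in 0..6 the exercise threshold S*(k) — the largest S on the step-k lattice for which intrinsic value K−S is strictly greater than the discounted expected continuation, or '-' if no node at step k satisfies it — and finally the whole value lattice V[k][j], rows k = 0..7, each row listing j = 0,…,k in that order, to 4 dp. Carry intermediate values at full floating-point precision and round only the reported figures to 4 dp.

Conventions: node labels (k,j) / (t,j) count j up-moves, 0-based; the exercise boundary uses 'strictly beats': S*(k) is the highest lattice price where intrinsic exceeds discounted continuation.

Δt=0.07043  u=1.08834  d=0.91883  q=0.50425  discount=0.99571
step 7 (expiry): payoffs max(K−S,0) = 45.4483 39.0996 31.5796 22.6722 12.1215 0.0000 0.0000 0.0000
step 6: (k=6,j=0): S=37.4517, K−S=42.4083, hold=42.0659 ⇒ V=42.4083 exercise | (k=6,j=1): S=44.3613, K−S=35.4987, hold=35.1563 ⇒ V=35.4987 exercise | (k=6,j=2): S=52.5457, K−S=27.3143, hold=26.9720 ⇒ V=27.3143 exercise | (k=6,j=3): S=62.2400, K−S=17.6200, hold=17.2776 ⇒ V=17.6200 exercise | (k=6,j=4): S=73.7228, K−S=6.1372, hold=5.9835 ⇒ V=6.1372 exercise | (k=6,j=5): S=87.3242, K−S=0.0000, hold=0.0000 ⇒ V=0.0000 continue | (k=6,j=6): S=103.4349, K−S=0.0000, hold=0.0000 ⇒ V=0.0000 continue  boundary S*=73.7228
step 5: (k=5,j=0): S=40.7604, K−S=39.0996, hold=38.7573 ⇒ V=39.0996 exercise | (k=5,j=1): S=48.2804, K−S=31.5796, hold=31.2373 ⇒ V=31.5796 exercise | (k=5,j=2): S=57.1878, K−S=22.6722, hold=22.3299 ⇒ V=22.6722 exercise | (k=5,j=3): S=67.7385, K−S=12.1215, hold=11.7791 ⇒ V=12.1215 exercise | (k=5,j=4): S=80.2358, K−S=0.0000, hold=3.0295 ⇒ V=3.0295 continue | (k=5,j=5): S=95.0388, K−S=0.0000, hold=0.0000 ⇒ V=0.0000 continue  boundary S*=67.7385
step 4: (k=4,j=0): S=44.3613, K−S=35.4987, hold=35.1563 ⇒ V=35.4987 exercise | (k=4,j=1): S=52.5457, K−S=27.3143, hold=26.9720 ⇒ V=27.3143 exercise | (k=4,j=2): S=62.2400, K−S=17.6200, hold=17.2776 ⇒ V=17.6200 exercise | (k=4,j=3): S=73.7228, K−S=6.1372, hold=7.5045 ⇒ V=7.5045 continue | (k=4,j=4): S=87.3242, K−S=0.0000, hold=1.4954 ⇒ V=1.4954 continue  boundary S*=62.2400
step 3: (k=3,j=0): S=48.2804, K−S=31.5796, hold=31.2373 ⇒ V=31.5796 exercise | (k=3,j=1): S=57.1878, K−S=22.6722, hold=22.3299 ⇒ V=22.6722 exercise | (k=3,j=2): S=67.7385, K−S=12.1215, hold=12.4657 ⇒ V=12.4657 continue | (k=3,j=3): S=80.2358, K−S=0.0000, hold=4.4553 ⇒ V=4.4553 continue  boundary S*=57.1878
step 2: (k=2,j=0): S=52.5457, K−S=27.3143, hold=26.9720 ⇒ V=27.3143 exercise | (k=2,j=1): S=62.2400, K−S=17.6200, hold=17.4505 ⇒ V=17.6200 exercise | (k=2,j=2): S=73.7228, K−S=6.1372, hold=8.3903 ⇒ V=8.3903 continue  boundary S*=62.2400
step 1: (k=1,j=0): S=57.1878, K−S=22.6722, hold=22.3299 ⇒ V=22.6722 exercise | (k=1,j=1): S=67.7385, K−S=12.1215, hold=12.9104 ⇒ V=12.9104 continue  boundary S*=57.1878
step 0: (k=0,j=0): S=62.2400, K−S=17.6200, hold=17.6738 ⇒ V=17.6738 continue  boundary S*=-

price = 17.6738
boundary = - 57.1878 62.2400 57.1878 62.2400 67.7385 73.7228
tree:
17.6738
22.6722 12.9104
27.3143 17.6200 8.3903
31.5796 22.6722 12.4657 4.4553
35.4987 27.3143 17.6200 7.5045 1.4954
39.0996 31.5796 22.6722 12.1215 3.0295 0.0000
42.4083 35.4987 27.3143 17.6200 6.1372 0.0000 0.0000
45.4483 39.0996 31.5796 22.6722 12.1215 0.0000 0.0000 0.0000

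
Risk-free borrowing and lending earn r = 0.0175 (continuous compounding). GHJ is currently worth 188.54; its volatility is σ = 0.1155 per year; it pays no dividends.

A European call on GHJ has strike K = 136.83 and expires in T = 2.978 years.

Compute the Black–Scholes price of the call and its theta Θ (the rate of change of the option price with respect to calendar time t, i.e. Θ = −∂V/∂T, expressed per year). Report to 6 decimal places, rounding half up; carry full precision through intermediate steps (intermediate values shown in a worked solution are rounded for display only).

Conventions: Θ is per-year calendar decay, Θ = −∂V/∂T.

σ√T = 0.1155·√2.978 = 0.199317
d₁ = (ln(S/K) + (r+σ²/2)T) / (σ√T) = (ln(188.54/136.83) + (0.0175+0.1155²/2)·2.978) / 0.199317 = (0.320571 + 0.071979) / 0.199317 = 1.969473
d₂ = d₁ − σ√T = 1.969473 − 0.199317 = 1.770157
e^{−rT} = 0.949220
N(d₁) = 0.975551,  N(d₂) = 0.961649
Call price V = S·N(d₁) − K·e^{−rT}·N(d₂) = 183.930315 − 124.900697 = 59.029618
φ(d₁) = (1/√(2π))·e^{−d₁²/2} = 0.057363
Θ = −S·φ(d₁)·σ/(2√T) − r·K·e^{−rT}·N(d₂) = −0.361932 − 2.185762 = -2.547694

price = 59.029618
Θ = -2.547694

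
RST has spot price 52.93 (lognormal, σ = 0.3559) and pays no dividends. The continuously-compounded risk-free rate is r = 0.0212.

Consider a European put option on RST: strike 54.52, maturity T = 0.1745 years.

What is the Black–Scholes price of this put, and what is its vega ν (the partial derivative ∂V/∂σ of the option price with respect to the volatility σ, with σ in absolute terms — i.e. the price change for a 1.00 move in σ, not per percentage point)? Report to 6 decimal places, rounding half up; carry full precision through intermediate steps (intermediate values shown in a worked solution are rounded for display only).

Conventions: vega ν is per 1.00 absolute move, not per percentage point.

σ√T = 0.3559·√0.1745 = 0.148671
d₁ = (ln(S/K) + (r+σ²/2)T) / (σ√T) = (ln(52.93/54.52) + (0.0212+0.3559²/2)·0.1745) / 0.148671 = (-0.029597 + 0.014751) / 0.148671 = -0.099861
d₂ = d₁ − σ√T = -0.099861 − 0.148671 = -0.248532
e^{−rT} = 0.996307
N(−d₁) = 0.539773,  N(−d₂) = 0.598139
Put price V = K·e^{−rT}·N(−d₂) − S·N(−d₁) = 32.490096 − 28.570167 = 3.919929
φ(d₁) = (1/√(2π))·e^{−d₁²/2} = 0.396958
ν = S·φ(d₁)·√T = 8.776962

price = 3.919929
ν = 8.776962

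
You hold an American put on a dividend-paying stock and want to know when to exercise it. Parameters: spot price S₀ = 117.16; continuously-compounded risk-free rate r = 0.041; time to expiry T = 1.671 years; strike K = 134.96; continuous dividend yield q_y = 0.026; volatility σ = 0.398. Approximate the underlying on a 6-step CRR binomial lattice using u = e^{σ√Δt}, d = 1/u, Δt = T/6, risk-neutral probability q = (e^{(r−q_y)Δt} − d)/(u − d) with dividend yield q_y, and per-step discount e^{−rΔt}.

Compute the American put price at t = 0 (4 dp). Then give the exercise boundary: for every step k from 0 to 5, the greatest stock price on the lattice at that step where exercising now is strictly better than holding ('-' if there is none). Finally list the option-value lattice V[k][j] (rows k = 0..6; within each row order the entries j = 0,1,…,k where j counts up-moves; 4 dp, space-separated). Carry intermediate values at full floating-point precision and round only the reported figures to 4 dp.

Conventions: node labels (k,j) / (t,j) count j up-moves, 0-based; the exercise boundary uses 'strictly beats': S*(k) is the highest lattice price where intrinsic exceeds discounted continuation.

price = 33.4430
boundary = - - - 62.3915 76.9739 94.9645
tree:
33.4430
44.9140 20.6843
58.2563 30.2250 9.8936
72.5685 42.7522 16.1334 2.7451
84.3883 57.9861 25.7664 5.1189 0.0000
93.9689 72.5685 39.9955 9.5455 0.0000 0.0000
101.7345 84.3883 57.9861 17.8000 0.0000 0.0000 0.0000

Δt=0.27850, u=1.23372, d=0.81055, q=0.45758, disc=e^(-rΔt)=0.98865
k=6 terminal: V=max(K-S,0) → 101.7345 84.3883 57.9861 17.8000 0.0000 0.0000 0.0000
k=5: j=0 S=40.9911 intr=93.9689 cont=92.7323 V=93.9689[EX]; j=1 S=62.3915 intr=72.5685 cont=71.4863 V=72.5685[EX]; j=2 S=94.9645 intr=39.9955 cont=39.1483 V=39.9955[EX]; j=3 S=144.5431 intr=0.0000 cont=9.5455 V=9.5455[hold]; j=4 S=220.0052 intr=0.0000 cont=0.0000 V=0.0000[hold]; j=5 S=334.8642 intr=0.0000 cont=0.0000 V=0.0000[hold]  S*(5)=94.9645
k=4: j=0 S=50.5717 intr=84.3883 cont=83.2209 V=84.3883[EX]; j=1 S=76.9739 intr=57.9861 cont=57.0092 V=57.9861[EX]; j=2 S=117.1600 intr=17.8000 cont=25.7664 V=25.7664[hold]; j=3 S=178.3262 intr=0.0000 cont=5.1189 V=5.1189[hold]; j=4 S=271.4257 intr=0.0000 cont=0.0000 V=0.0000[hold]  S*(4)=76.9739
k=3: j=0 S=62.3915 intr=72.5685 cont=71.4863 V=72.5685[EX]; j=1 S=94.9645 intr=39.9955 cont=42.7522 V=42.7522[hold]; j=2 S=144.5431 intr=0.0000 cont=16.1334 V=16.1334[hold]; j=3 S=220.0052 intr=0.0000 cont=2.7451 V=2.7451[hold]  S*(3)=62.3915
k=2: j=0 S=76.9739 intr=57.9861 cont=58.2563 V=58.2563[hold]; j=1 S=117.1600 intr=17.8000 cont=30.2250 V=30.2250[hold]; j=2 S=178.3262 intr=0.0000 cont=9.8936 V=9.8936[hold]  S*(2)=-
k=1: j=0 S=94.9645 intr=39.9955 cont=44.9140 V=44.9140[hold]; j=1 S=144.5431 intr=0.0000 cont=20.6843 V=20.6843[hold]  S*(1)=-
k=0: j=0 S=117.1600 intr=17.8000 cont=33.4430 V=33.4430[hold]  S*(0)=-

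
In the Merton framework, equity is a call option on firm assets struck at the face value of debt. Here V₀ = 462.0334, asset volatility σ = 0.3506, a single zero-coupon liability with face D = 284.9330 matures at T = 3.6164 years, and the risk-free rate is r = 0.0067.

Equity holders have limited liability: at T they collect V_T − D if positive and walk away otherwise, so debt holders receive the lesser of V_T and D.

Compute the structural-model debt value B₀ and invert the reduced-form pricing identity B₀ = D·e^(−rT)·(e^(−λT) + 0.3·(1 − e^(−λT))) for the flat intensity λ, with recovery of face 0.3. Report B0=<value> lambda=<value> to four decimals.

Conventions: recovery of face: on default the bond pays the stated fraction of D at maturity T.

B0=248.3463 lambda=0.0459

With assets at 462.0334 and a single debt payment of 284.9330 at 3.6164 years:
d₁ = [ln(V₀/D) + (r + σ²/2)T] / (σ√T)
   = [ln(462.0334/284.9330) + (0.0067 + 0.5·0.3506²)·3.6164] / (0.3506·√3.6164)
   = [0.483383 + 0.246494] / 0.666730 = 1.094712
d₂ = d₁ − σ√T = 1.094712 − 0.666730 = 0.427982
N(d₁) = 0.863179,  N(d₂) = 0.665668,  e^(−rT) = 0.976061
E₀ = V₀·N(d₁) − D·e^(−rT)·N(d₂)
   = 462.0334·0.863179 − 284.9330·0.976061·0.665668 = 213.687081
B₀ = V₀ − E₀ = 462.0334 − 213.687081 = 248.346319
e^(−λT) = (B₀·e^(rT)/D − 0.3)/(1 − 0.3) = (248.3463·1.024526/284.9330 − 0.3)/0.7 = 0.84710287
λ = −ln(0.84710287)/3.6164 = 0.045884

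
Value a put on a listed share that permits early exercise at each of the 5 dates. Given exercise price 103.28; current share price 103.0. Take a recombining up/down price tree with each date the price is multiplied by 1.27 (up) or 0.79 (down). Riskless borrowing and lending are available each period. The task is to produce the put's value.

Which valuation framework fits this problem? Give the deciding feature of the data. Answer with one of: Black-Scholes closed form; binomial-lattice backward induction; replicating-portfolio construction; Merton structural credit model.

framework: binomial-lattice backward induction

Key observation: the put (strike 103.28 on spot 103) is American-style on a 5-step discrete price model, so the early-exercise decision at every node requires stepwise backward valuation — a closed form cannot price the exercise right.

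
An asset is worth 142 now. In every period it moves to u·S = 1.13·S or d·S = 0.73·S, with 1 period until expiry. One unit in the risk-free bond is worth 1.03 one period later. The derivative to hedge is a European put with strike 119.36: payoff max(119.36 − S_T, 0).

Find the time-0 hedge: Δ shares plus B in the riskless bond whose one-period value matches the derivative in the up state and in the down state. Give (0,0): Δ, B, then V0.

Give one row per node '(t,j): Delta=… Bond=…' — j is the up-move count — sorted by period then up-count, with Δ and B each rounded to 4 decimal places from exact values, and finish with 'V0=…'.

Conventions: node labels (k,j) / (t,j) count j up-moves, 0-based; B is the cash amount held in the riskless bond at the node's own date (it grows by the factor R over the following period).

No-arbitrage ⇒ martingale measure with p* = (R−d)/(u−d) = 0.7500.
Expiry values: V(1,0)=15.7000, V(1,1)=0.0000
  t=0,j=0: stock 142.0000 → up 160.4600 (V=0.0000), down 103.6600 (V=15.7000). Price 3.8107; hedge Δ=-0.2764, bond B=43.0607.
Verification: the root portfolio costs Δ(0,0)·S0 + B(0,0) = 3.8107, matching V0.

(0,0): Delta=-0.2764 Bond=43.0607
V0=3.8107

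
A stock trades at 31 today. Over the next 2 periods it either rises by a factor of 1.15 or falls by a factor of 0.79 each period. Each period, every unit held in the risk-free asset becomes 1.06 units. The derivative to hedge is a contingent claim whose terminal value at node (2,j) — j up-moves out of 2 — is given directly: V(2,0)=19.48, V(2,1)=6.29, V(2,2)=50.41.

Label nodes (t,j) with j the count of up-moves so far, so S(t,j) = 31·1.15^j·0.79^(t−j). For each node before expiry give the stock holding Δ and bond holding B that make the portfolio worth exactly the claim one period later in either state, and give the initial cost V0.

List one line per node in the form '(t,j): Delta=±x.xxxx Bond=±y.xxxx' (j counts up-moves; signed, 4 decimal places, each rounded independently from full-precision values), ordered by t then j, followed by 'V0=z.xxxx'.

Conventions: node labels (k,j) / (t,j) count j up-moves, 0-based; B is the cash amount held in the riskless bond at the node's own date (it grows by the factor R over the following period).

(0,0): Delta=2.5185 Bond=-49.6533
(1,0): Delta=-1.4961 Bond=45.6837
(1,1): Delta=3.4377 Bond=-85.4046
V0=28.4193

Risk-neutral probability p* = (R−d)/(u−d) = (1.06−0.79)/(1.15−0.79) = 0.7500.
At maturity the claim pays: V(2,0)=19.4800, V(2,1)=6.2900, V(2,2)=50.4100
Node (1,0) S=24.4900: V=(p*·6.2900+(1−p*)·19.4800)/1.06=9.0448; Δ=(6.2900−19.4800)/(28.1635−19.3471)=-1.4961; B=V−Δ·S=45.6837
Node (1,1) S=35.6500: V=(p*·50.4100+(1−p*)·6.2900)/1.06=37.1509; Δ=(50.4100−6.2900)/(40.9975−28.1635)=3.4377; B=V−Δ·S=-85.4046
Node (0,0) S=31.0000: V=(p*·37.1509+(1−p*)·9.0448)/1.06=28.4193; Δ=(37.1509−9.0448)/(35.6500−24.4900)=2.5185; B=V−Δ·S=-49.6533
As a check, the time-0 holding Δ(0,0)·S0 + B(0,0) comes to 28.4193 — exactly V0.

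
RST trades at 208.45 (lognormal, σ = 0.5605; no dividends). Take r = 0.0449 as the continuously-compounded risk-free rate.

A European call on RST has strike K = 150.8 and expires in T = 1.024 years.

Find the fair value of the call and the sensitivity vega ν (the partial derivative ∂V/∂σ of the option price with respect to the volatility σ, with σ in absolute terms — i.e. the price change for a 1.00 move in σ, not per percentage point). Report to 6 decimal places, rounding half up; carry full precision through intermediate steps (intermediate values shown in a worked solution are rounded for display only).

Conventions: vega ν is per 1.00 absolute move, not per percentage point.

σ√T = 0.5605·√1.024 = 0.567186
d₁ = (ln(S/K) + (r+σ²/2)T) / (σ√T) = (ln(208.45/150.8) + (0.0449+0.5605²/2)·1.024) / 0.567186 = (0.323745 + 0.206828) / 0.567186 = 0.935447
d₂ = d₁ − σ√T = 0.935447 − 0.567186 = 0.368261
e^{−rT} = 0.955063
N(d₁) = 0.825221,  N(d₂) = 0.643661
Call price V = S·N(d₁) − K·e^{−rT}·N(d₂) = 172.017304 − 92.702278 = 79.315026
φ(d₁) = (1/√(2π))·e^{−d₁²/2} = 0.257569
ν = S·φ(d₁)·√T = 54.330657

price = 79.315026
ν = 54.330657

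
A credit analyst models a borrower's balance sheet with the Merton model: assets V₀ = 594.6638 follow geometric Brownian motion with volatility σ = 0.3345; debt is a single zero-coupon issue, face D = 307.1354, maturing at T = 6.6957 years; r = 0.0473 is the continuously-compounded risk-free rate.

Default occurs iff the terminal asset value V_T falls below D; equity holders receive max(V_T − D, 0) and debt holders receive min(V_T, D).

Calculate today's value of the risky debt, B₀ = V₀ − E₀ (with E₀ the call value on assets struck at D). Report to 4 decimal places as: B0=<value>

With assets at 594.6638 and a single debt payment of 307.1354 at 6.6957 years:
d₁ = [ln(V₀/D) + (r + σ²/2)T] / (σ√T)
   = [ln(594.6638/307.1354) + (0.0473 + 0.5·0.3345²)·6.6957] / (0.3345·√6.6957)
   = [0.660708 + 0.691298] / 0.865554 = 1.562012
d₂ = d₁ − σ√T = 1.562012 − 0.865554 = 0.696458
N(d₁) = 0.940857,  N(d₂) = 0.756929,  e^(−rT) = 0.728544
E₀ = V₀·N(d₁) − D·e^(−rT)·N(d₂)
   = 594.6638·0.940857 − 307.1354·0.728544·0.756929 = 390.122053
B₀ = V₀ − E₀ = 594.6638 − 390.122053 = 204.541747

B0=204.5417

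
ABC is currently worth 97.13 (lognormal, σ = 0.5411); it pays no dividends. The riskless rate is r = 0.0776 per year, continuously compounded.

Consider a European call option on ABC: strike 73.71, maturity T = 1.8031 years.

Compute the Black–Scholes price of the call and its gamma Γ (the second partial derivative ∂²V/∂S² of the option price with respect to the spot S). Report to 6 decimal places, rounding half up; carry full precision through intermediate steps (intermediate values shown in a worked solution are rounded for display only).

price = 42.809735
Γ = 0.003649

σ√T = 0.5411·√1.8031 = 0.726587
d₁ = (ln(S/K) + (r+σ²/2)T) / (σ√T) = (ln(97.13/73.71) + (0.0776+0.5411²/2)·1.8031) / 0.726587 = (0.275912 + 0.403885) / 0.726587 = 0.935603
d₂ = d₁ − σ√T = 0.935603 − 0.726587 = 0.209016
e^{−rT} = 0.869427
N(d₁) = 0.825261,  N(d₂) = 0.582782
Call price V = S·N(d₁) − K·e^{−rT}·N(d₂) = 80.157612 − 37.347876 = 42.809735
φ(d₁) = (1/√(2π))·e^{−d₁²/2} = 0.257531
Γ = φ(d₁) / (S·σ·√T) = 0.003649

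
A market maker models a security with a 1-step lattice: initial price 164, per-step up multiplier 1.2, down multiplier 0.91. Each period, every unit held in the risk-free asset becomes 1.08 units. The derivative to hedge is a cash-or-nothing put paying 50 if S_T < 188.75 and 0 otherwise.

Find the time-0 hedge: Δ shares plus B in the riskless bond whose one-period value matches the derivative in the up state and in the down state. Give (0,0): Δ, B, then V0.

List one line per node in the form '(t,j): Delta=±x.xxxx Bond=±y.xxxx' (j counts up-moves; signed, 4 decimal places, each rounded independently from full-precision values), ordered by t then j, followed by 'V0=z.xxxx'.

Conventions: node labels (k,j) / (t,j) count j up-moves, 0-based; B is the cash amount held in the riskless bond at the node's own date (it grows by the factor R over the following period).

(0,0): Delta=-1.0513 Bond=191.5709
V0=19.1571

Since d<R<u, set p* = (R−d)/(u−d) = 0.5862; price each node as the discounted p*-expectation of its children.
At maturity the claim pays: V(1,0)=50.0000, V(1,1)=0.0000
Node (0,0) S=164.0000: V=(p*·0.0000+(1−p*)·50.0000)/1.08=19.1571; Δ=(0.0000−50.0000)/(196.8000−149.2400)=-1.0513; B=V−Δ·S=191.5709
As a check, the time-0 holding Δ(0,0)·S0 + B(0,0) comes to 19.1571 — exactly V0.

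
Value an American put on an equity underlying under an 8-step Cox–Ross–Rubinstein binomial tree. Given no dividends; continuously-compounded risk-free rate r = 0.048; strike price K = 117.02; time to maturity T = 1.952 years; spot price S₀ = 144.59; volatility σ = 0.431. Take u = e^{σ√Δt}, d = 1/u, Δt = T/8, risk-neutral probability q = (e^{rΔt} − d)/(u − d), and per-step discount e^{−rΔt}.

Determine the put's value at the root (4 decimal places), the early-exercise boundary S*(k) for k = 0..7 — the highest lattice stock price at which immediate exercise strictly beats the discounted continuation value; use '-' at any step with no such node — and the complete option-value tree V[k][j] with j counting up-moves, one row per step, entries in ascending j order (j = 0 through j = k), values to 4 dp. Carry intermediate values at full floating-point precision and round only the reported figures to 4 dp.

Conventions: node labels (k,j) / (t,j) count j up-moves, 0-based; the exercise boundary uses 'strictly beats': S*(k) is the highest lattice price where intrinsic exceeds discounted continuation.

Δt=0.24400, u=1.23726, d=0.80824, q=0.47444, disc=e^(-rΔt)=0.98836
k=8 terminal: V=max(K-S,0) → 90.6898 76.7135 55.3185 22.5667 0.0000 0.0000 0.0000 0.0000 0.0000
k=7: j=0 S=32.5772 intr=84.4428 cont=83.0802 V=84.4428[EX]; j=1 S=49.8696 intr=67.1504 cont=65.7879 V=67.1504[EX]; j=2 S=76.3408 intr=40.6792 cont=39.3167 V=40.6792[EX]; j=3 S=116.8632 intr=0.1568 cont=11.7222 V=11.7222[hold]; j=4 S=178.8953 intr=0.0000 cont=0.0000 V=0.0000[hold]; j=5 S=273.8545 intr=0.0000 cont=0.0000 V=0.0000[hold]; j=6 S=419.2191 intr=0.0000 cont=0.0000 V=0.0000[hold]; j=7 S=641.7445 intr=0.0000 cont=0.0000 V=0.0000[hold]  S*(7)=76.3408
k=6: j=0 S=40.3065 intr=76.7135 cont=75.3510 V=76.7135[EX]; j=1 S=61.7015 intr=55.3185 cont=53.9559 V=55.3185[EX]; j=2 S=94.4533 intr=22.5667 cont=26.6273 V=26.6273[hold]; j=3 S=144.5900 intr=0.0000 cont=6.0890 V=6.0890[hold]; j=4 S=221.3397 intr=0.0000 cont=0.0000 V=0.0000[hold]; j=5 S=338.8289 intr=0.0000 cont=0.0000 V=0.0000[hold]; j=6 S=518.6825 intr=0.0000 cont=0.0000 V=0.0000[hold]  S*(6)=61.7015
k=5: j=0 S=49.8696 intr=67.1504 cont=65.7879 V=67.1504[EX]; j=1 S=76.3408 intr=40.6792 cont=41.2207 V=41.2207[hold]; j=2 S=116.8632 intr=0.1568 cont=16.6866 V=16.6866[hold]; j=3 S=178.8953 intr=0.0000 cont=3.1629 V=3.1629[hold]; j=4 S=273.8545 intr=0.0000 cont=0.0000 V=0.0000[hold]; j=5 S=419.2191 intr=0.0000 cont=0.0000 V=0.0000[hold]  S*(5)=49.8696
k=4: j=0 S=61.7015 intr=55.3185 cont=54.2098 V=55.3185[EX]; j=1 S=94.4533 intr=22.5667 cont=29.2364 V=29.2364[hold]; j=2 S=144.5900 intr=0.0000 cont=10.1509 V=10.1509[hold]; j=3 S=221.3397 intr=0.0000 cont=1.6430 V=1.6430[hold]; j=4 S=338.8289 intr=0.0000 cont=0.0000 V=0.0000[hold]  S*(4)=61.7015
k=3: j=0 S=76.3408 intr=40.6792 cont=42.4442 V=42.4442[hold]; j=1 S=116.8632 intr=0.1568 cont=19.9466 V=19.9466[hold]; j=2 S=178.8953 intr=0.0000 cont=6.0432 V=6.0432[hold]; j=3 S=273.8545 intr=0.0000 cont=0.8534 V=0.8534[hold]  S*(3)=-
k=2: j=0 S=94.4533 intr=22.5667 cont=31.4006 V=31.4006[hold]; j=1 S=144.5900 intr=0.0000 cont=13.1949 V=13.1949[hold]; j=2 S=221.3397 intr=0.0000 cont=3.5393 V=3.5393[hold]  S*(2)=-
k=1: j=0 S=116.8632 intr=0.1568 cont=22.4981 V=22.4981[hold]; j=1 S=178.8953 intr=0.0000 cont=8.5137 V=8.5137[hold]  S*(1)=-
k=0: j=0 S=144.5900 intr=0.0000 cont=15.6787 V=15.6787[hold]  S*(0)=-

price = 15.6787
boundary = - - - - 61.7015 49.8696 61.7015 76.3408
tree:
15.6787
22.4981 8.5137
31.4006 13.1949 3.5393
42.4442 19.9466 6.0432 0.8534
55.3185 29.2364 10.1509 1.6430 0.0000
67.1504 41.2207 16.6866 3.1629 0.0000 0.0000
76.7135 55.3185 26.6273 6.0890 0.0000 0.0000 0.0000
84.4428 67.1504 40.6792 11.7222 0.0000 0.0000 0.0000 0.0000
90.6898 76.7135 55.3185 22.5667 0.0000 0.0000 0.0000 0.0000 0.0000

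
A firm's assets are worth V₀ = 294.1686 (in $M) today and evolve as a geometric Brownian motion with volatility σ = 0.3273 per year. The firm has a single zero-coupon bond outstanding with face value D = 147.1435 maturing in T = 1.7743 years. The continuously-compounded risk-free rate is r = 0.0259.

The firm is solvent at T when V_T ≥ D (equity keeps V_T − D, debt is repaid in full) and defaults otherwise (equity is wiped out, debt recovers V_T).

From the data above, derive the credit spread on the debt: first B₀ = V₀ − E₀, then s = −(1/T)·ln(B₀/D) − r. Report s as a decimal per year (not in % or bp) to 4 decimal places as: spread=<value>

spread=0.0065

Apply the equity-as-call identities (strike 147.1435, horizon 1.7743 years):
d₁ = [ln(V₀/D) + (r + σ²/2)T] / (σ√T)
   = [ln(294.1686/147.1435) + (0.0259 + 0.5·0.3273²)·1.7743] / (0.3273·√1.7743)
   = [0.692745 + 0.140991] / 0.435973 = 1.912356
d₂ = d₁ − σ√T = 1.912356 − 0.435973 = 1.476383
N(d₁) = 0.972085,  N(d₂) = 0.930079,  e^(−rT) = 0.955086
E₀ = V₀·N(d₁) − D·e^(−rT)·N(d₂)
   = 294.1686·0.972085 − 147.1435·0.955086·0.930079 = 155.248431
B₀ = V₀ − E₀ = 294.1686 − 155.248431 = 138.920169
spread = −(1/T)·ln(B₀/D) − r = −(1/1.7743)·ln(138.920169/147.1435) − 0.0259 = 0.00651214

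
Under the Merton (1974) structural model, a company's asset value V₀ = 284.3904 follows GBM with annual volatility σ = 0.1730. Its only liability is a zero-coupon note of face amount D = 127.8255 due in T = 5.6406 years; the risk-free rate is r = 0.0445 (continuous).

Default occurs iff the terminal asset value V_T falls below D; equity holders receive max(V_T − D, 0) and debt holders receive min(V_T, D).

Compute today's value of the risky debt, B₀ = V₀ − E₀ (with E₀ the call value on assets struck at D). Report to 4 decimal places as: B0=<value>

B0=99.3366

With assets at 284.3904 and a single debt payment of 127.8255 at 5.6406 years:
d₁ = [ln(V₀/D) + (r + σ²/2)T] / (σ√T)
   = [ln(284.3904/127.8255) + (0.0445 + 0.5·0.1730²)·5.6406] / (0.1730·√5.6406)
   = [0.799682 + 0.335415] / 0.410874 = 2.762640
d₂ = d₁ − σ√T = 2.762640 − 0.410874 = 2.351766
N(d₁) = 0.997133,  N(d₂) = 0.990658,  e^(−rT) = 0.778017
E₀ = V₀·N(d₁) − D·e^(−rT)·N(d₂)
   = 284.3904·0.997133 − 127.8255·0.778017·0.990658 = 185.053770
B₀ = V₀ − E₀ = 284.3904 − 185.053770 = 99.336630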